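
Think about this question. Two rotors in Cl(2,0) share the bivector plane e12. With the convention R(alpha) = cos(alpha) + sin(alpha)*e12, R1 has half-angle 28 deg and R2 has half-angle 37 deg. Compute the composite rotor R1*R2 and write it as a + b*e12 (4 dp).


Same-plane rotors commute and their half-angles add:
R1*R2 = cos(a1 + a2) + sin(a1 + a2)*e12.
a1 + a2 = 28 + 37 = 65 deg
cos(65 deg) = 0.4226
sin(65 deg) = 0.9063
R1*R2 = 0.4226 + 0.9063*e12


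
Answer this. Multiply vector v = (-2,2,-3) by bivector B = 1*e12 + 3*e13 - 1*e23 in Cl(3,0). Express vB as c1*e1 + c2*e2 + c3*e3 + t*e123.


vB has grade-1 (vector) and grade-3 (trivector) parts: vB = (v _| B) + (v ^ B).
Vector part <vB>_1:
  e1: -v2*b12 - v3*b13 = -(2)*(1) - (-3)*(3) = 7
  e2: v1*b12 - v3*b23 = (-2)*(1) - (-3)*(-1) = -5
  e3: v1*b13 + v2*b23 = (-2)*(3) + (2)*(-1) = -8
Trivector part <vB>_3:
  e123: v1*b23 - v2*b13 + v3*b12 = (-2)*(-1) - (2)*(3) + (-3)*(1) = -7
vB = 7*e1 - 5*e2 - 8*e3 - 7*e123


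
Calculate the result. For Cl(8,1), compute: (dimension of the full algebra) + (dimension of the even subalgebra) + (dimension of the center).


n = 8 + 1 = 9
Total dim = 2^9 = 512
Even subalgebra dim = 2^8 = 256
n is odd, so center dim = 2
Sum = 512 + 256 + 2 = 770


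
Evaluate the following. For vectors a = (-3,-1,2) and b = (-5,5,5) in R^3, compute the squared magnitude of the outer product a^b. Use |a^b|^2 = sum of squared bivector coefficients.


a wedge b = (a1*b2 - a2*b1)*e12 + (a1*b3 - a3*b1)*e13 + (a2*b3 - a3*b2)*e23
e12 coeff: (-3)*5 - (-1)*(-5) = -15 - 5 = -20
e13 coeff: (-3)*5 - 2*(-5) = -15 - (-10) = -5
e23 coeff: (-1)*5 - 2*5 = -5 - 10 = -15
|a wedge b|^2 = (-20)^2 + (-5)^2 + (-15)^2
= 400 + 25 + 225
= 650


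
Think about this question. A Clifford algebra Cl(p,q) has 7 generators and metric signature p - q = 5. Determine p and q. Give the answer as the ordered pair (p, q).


We need p + q = 7 and p - q = 5.
Adding: 2p = 7 + 5 = 12, so p = 6.
Then q = 7 - 6 = 1.
(p, q) = (6, 1)


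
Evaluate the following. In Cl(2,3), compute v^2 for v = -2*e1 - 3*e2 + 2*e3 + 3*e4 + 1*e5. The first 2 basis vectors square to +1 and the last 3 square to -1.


v^2 = sum of c_i^2 * e_i^2
Positive signature terms (e_i^2 = +1): (-2)^2 + (-3)^2 = 13
Negative signature terms (e_j^2 = -1): 2^2 + 3^2 + 1^2 = 14
v^2 = 13 - 14 = -1


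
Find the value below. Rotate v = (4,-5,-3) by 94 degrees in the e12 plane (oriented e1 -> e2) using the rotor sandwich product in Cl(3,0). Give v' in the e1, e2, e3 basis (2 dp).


Rotor R = cos(47deg) - sin(47deg)*e12
Rotation angle theta = 2 * 47 = 94 degrees in the e12 plane (e1 -> e2).
The component perpendicular to the plane (e3) is invariant: v'_3 = v3 = -3.00
cos(94deg) = -0.0698, sin(94deg) = 0.9976
v'_1 = v1*cos(theta) - v2*sin(theta) = 4*(-0.0698) - (-5)*0.9976 = 4.71
v'_2 = v1*sin(theta) + v2*cos(theta) = 4*0.9976 + (-5)*(-0.0698) = 4.34
v' = 4.71*e1 + 4.34*e2 - 3.00*e3


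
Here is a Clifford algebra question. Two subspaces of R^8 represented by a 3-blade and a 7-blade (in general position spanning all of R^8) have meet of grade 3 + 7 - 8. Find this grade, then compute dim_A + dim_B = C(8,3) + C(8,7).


Meet grade = grade(A) + grade(B) - n
= 3 + 7 - 8 = 2
C(8,3) = 56
C(8,7) = 8
dim_A + dim_B = 56 + 8 = 64


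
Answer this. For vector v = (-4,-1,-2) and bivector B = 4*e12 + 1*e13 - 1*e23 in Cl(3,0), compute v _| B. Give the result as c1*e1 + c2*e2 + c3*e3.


Left contraction v _| B = <vB>_1 (grade-1 part of the geometric product vB).
Using e1_|e12 = e2, e2_|e12 = -e1, e1_|e13 = e3, e3_|e13 = -e1, e2_|e23 = e3, e3_|e23 = -e2:
e1 coeff: -v2*b12 - v3*b13 = -(-1)*(4) - (-2)*(1) = 6
e2 coeff: v1*b12 - v3*b23 = (-4)*(4) - (-2)*(-1) = -18
e3 coeff: v1*b13 + v2*b23 = (-4)*(1) + (-1)*(-1) = -3
v _| B = 6*e1 - 18*e2 - 3*e3


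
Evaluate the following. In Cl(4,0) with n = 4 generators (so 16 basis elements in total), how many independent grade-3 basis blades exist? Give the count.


Number of grade-k basis blades in Cl(p,q) with n = p + q is C(n, k).
n = 4 + 0 = 4
C(4, 3) = 4! / (3! * 1!)
= 24 / (6 * 1)
= 4


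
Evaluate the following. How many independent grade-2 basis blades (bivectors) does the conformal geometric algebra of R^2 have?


The conformal model of R^2 uses Cl(3,1) with m = 2 + 2 = 4 generators.
Number of grade-2 blades = C(m, 2) = C(4, 2)
= 4*3/2 = 6


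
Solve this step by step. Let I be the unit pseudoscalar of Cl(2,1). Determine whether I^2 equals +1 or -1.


The pseudoscalar I = e1...e_n (product of all n generators) of Cl(p,q) satisfies I^2 = (-1)^(q + n(n-1)/2).
p = 2, q = 1, n = p + q = 3
n(n-1)/2 = 3 * 2 / 2 = 3
Exponent = q + n(n-1)/2 = 1 + 3 = 4
I^2 = (-1)^4 = +1


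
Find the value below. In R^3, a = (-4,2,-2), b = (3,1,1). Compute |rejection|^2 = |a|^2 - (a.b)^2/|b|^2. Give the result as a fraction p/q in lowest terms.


|a|^2 = (-4)^2 + 2^2 + (-2)^2 = 24
|b|^2 = 3^2 + 1^2 + 1^2 = 11
a . b = (-4)*3 + 2*1 + (-2)*1 = -12
(a.b)^2 = (-12)^2 = 144
|rej|^2 = 24 - 144/11
= (264 - 144)/11
= 120/11
In lowest terms: 120/11


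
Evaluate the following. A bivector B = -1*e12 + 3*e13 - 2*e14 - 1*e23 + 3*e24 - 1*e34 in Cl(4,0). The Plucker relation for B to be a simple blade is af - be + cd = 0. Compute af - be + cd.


Plucker relation: af - be + cd
a*f = (-1)*(-1) = 1
b*e = 3*3 = 9
c*d = (-2)*(-1) = 2
af - be + cd = 1 - 9 + 2
= -6


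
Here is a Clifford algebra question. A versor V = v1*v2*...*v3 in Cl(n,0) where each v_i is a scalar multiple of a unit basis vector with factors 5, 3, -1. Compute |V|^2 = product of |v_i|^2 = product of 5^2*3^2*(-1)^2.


Each vector v_i has |v_i|^2 = s_i^2
Squared scales: 5^2 = 25, 3^2 = 9, (-1)^2 = 1
|V|^2 = 25 * 9 * 1
= 225


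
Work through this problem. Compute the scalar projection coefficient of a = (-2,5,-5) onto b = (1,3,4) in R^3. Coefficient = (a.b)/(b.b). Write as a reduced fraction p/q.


Projection coefficient = (a . b) / (b . b)
a . b = (-2)*1 + 5*3 + (-5)*4
= -2 + 15 + (-20) = -7
b . b = 1^2 + 3^2 + 4^2
= 1 + 9 + 16 = 26
Coefficient = -7/26
In lowest terms: -7/26


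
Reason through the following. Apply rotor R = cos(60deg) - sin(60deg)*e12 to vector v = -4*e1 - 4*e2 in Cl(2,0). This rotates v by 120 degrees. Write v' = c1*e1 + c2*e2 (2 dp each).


Rotor R = cos(60deg) - sin(60deg)*e12
Rotation angle theta = 2 * 60 = 120 degrees
v' = R*v*~R rotates v by theta.
cos(120deg) = -0.5000, sin(120deg) = 0.8660
v'_1 = -4*cos(120deg) - (-4)*sin(120deg)
= -4*(-0.5000) - (-4)*0.8660
= 5.46
v'_2 = -4*sin(120deg) + (-4)*cos(120deg)
= -4*0.8660 + (-4)*(-0.5000)
= -1.46
v' = 5.46*e1 - 1.46*e2


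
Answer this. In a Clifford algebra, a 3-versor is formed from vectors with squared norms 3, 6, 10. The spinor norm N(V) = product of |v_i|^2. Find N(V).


Spinor norm N(V) = |v1|^2 * |v2|^2 * ... * |v3|^2
= 3 * 6 * 10
Running product: 3, 18, 180
N(V) = 180


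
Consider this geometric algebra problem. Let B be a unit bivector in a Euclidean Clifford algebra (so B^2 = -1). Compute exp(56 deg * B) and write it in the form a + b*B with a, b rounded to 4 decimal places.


For a unit bivector B with B^2 = -1, the exponential series gives
e^(theta*B) = cos(theta) + sin(theta)*B (the GA analogue of Euler's formula).
theta = 56 degrees = 0.977384 rad
cos(56 deg) = 0.5592
sin(56 deg) = 0.8290
exp(theta*B) = 0.5592 + 0.8290*B


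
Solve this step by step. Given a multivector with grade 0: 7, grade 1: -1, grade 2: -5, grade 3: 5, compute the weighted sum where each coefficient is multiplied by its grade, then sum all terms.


Grade-weighted sum = sum of grade_k * coefficient_k
0*7 = 0
1*(-1) = -1
2*(-5) = -10
3*5 = 15
Total = 0 + (-1) + (-10) + 15 = 4


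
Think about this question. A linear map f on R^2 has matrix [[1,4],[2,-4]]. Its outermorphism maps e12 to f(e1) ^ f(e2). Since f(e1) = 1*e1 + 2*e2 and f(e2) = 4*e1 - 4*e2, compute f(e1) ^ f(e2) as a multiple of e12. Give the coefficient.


The outermorphism of a linear map f sends e1^e2 to f(e1)^f(e2).
f(e1) = 1*e1 + 2*e2
f(e2) = 4*e1 - 4*e2
f(e1) ^ f(e2) = (1*e1 + 2*e2) ^ (4*e1 - 4*e2)
= 1*(-4)*e12 + 2*4*e21
= (-4 - 8)*e12
= -12*e12
Coefficient = -12


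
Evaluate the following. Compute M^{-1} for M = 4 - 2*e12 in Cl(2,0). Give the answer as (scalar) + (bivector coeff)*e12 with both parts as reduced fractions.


M = 4 - 2*e12, where e12^2 = -1.
Since M commutes with its reverse ~M = a - b*e12, M * ~M = a^2 - b^2*e12^2 = a^2 + b^2.
So M^{-1} = ~M / (a^2 + b^2) = (a - b*e12)/(a^2 + b^2).
a^2 + b^2 = 16 + 4 = 20
Scalar part = 4/20 = 1/5
Bivector coeff = 2/20 = 1/10
M^{-1} = 1/5 + 1/10*e12


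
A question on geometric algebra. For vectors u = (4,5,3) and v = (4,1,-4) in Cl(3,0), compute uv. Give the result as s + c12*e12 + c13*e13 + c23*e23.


In Cl(3,0): e_i^2 = 1, e_ie_j = -e_je_i for i != j.
Scalar part = u . v = 4*4 + 5*1 + 3*(-4)
= 16 + 5 + (-12) = 9
e12 coeff = 4*1 - 5*4 = 4 - 20 = -16
e13 coeff = 4*(-4) - 3*4 = -16 - 12 = -28
e23 coeff = 5*(-4) - 3*1 = -20 - 3 = -23
uv = 9 - 16*e12 - 28*e13 - 23*e23


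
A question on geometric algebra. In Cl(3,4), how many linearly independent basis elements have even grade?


Even subalgebra dimension = 2^(n-1)
n = 3 + 4 = 7
2^(7 - 1) = 2^6 = 64
Verification: sum of C(7,k) for even k = 1 + 21 + 35 + 7 = 64
Result = 64


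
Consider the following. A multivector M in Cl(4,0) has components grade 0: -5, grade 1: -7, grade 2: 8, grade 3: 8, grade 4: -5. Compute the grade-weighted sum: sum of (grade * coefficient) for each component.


Grade-weighted sum = sum of grade_k * coefficient_k
0*(-5) = 0
1*(-7) = -7
2*8 = 16
3*8 = 24
4*(-5) = -20
Total = 0 + (-7) + 16 + 24 + (-20) = 13


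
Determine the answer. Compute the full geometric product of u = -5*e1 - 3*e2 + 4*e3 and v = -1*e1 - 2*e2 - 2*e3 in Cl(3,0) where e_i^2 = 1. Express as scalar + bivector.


In Cl(3,0): e_i^2 = 1, e_ie_j = -e_je_i for i != j.
Scalar part = u . v = (-5)*(-1) + (-3)*(-2) + 4*(-2)
= 5 + 6 + (-8) = 3
e12 coeff = (-5)*(-2) - (-3)*(-1) = 10 - 3 = 7
e13 coeff = (-5)*(-2) - 4*(-1) = 10 - (-4) = 14
e23 coeff = (-3)*(-2) - 4*(-2) = 6 - (-8) = 14
uv = 3 + 7*e12 + 14*e13 + 14*e23


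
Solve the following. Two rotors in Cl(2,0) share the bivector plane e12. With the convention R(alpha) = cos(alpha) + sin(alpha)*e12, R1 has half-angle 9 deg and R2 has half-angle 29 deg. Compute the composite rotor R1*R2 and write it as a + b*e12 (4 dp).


Same-plane rotors commute and their half-angles add:
R1*R2 = cos(a1 + a2) + sin(a1 + a2)*e12.
a1 + a2 = 9 + 29 = 38 deg
cos(38 deg) = 0.7880
sin(38 deg) = 0.6157
R1*R2 = 0.7880 + 0.6157*e12


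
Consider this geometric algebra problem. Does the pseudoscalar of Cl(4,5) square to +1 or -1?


The pseudoscalar I = e1...e_n (product of all n generators) of Cl(p,q) satisfies I^2 = (-1)^(q + n(n-1)/2).
p = 4, q = 5, n = p + q = 9
n(n-1)/2 = 9 * 8 / 2 = 36
Exponent = q + n(n-1)/2 = 5 + 36 = 41
I^2 = (-1)^41 = -1


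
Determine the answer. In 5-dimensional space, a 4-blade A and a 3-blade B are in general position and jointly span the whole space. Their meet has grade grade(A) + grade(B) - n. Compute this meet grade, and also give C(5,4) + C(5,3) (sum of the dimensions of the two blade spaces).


Meet grade = grade(A) + grade(B) - n
= 4 + 3 - 5 = 2
C(5,4) = 5
C(5,3) = 10
dim_A + dim_B = 5 + 10 = 15


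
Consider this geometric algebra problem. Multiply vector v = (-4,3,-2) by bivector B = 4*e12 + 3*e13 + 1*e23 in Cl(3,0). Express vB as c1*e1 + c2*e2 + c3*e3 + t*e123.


vB has grade-1 (vector) and grade-3 (trivector) parts: vB = (v _| B) + (v ^ B).
Vector part <vB>_1:
  e1: -v2*b12 - v3*b13 = -(3)*(4) - (-2)*(3) = -6
  e2: v1*b12 - v3*b23 = (-4)*(4) - (-2)*(1) = -14
  e3: v1*b13 + v2*b23 = (-4)*(3) + (3)*(1) = -9
Trivector part <vB>_3:
  e123: v1*b23 - v2*b13 + v3*b12 = (-4)*(1) - (3)*(3) + (-2)*(4) = -21
vB = -6*e1 - 14*e2 - 9*e3 - 21*e123


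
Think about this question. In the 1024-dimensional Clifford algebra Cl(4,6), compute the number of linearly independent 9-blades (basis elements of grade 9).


Number of grade-k basis blades in Cl(p,q) with n = p + q is C(n, k).
n = 4 + 6 = 10
C(10, 9) = 10! / (9! * 1!)
= 3628800 / (362880 * 1)
= 10


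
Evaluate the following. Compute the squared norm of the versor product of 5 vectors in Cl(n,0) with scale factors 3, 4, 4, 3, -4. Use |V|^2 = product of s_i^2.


Each vector v_i has |v_i|^2 = s_i^2
Squared scales: 3^2 = 9, 4^2 = 16, 4^2 = 16, 3^2 = 9, (-4)^2 = 16
|V|^2 = 9 * 16 * 16 * 9 * 16
= 331776


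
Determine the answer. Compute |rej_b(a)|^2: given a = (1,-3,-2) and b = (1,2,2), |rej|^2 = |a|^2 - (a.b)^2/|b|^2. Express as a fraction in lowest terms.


|a|^2 = 1^2 + (-3)^2 + (-2)^2 = 14
|b|^2 = 1^2 + 2^2 + 2^2 = 9
a . b = 1*1 + (-3)*2 + (-2)*2 = -9
(a.b)^2 = (-9)^2 = 81
|rej|^2 = 14 - 81/9
= (126 - 81)/9
= 45/9
In lowest terms: 5/1


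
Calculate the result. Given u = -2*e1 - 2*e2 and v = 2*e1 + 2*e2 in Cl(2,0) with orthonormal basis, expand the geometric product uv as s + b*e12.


Expand: (-2*e1 - 2*e2)(2*e1 + 2*e2)
= (-2)*2*e1e1 + (-2)*2*e1e2 + (-2)*2*e2e1 + (-2)*2*e2e2
Using e1^2 = e2^2 = 1, e2e1 = -e1e2:
Scalar part s = (-2)*2 + (-2)*2 = -4 + (-4) = -8
Bivector part b = (-2)*2 - (-2)*2 = -4 - (-4) = 0
uv = -8 + 0*e12


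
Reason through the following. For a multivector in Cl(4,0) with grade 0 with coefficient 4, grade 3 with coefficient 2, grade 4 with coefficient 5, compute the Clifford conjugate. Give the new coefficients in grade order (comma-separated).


Clifford conjugate sign for grade k: (-1)^(k(k+1)/2)
Grade 0: (-1)^(0*1/2) = (-1)^0 = 1, coeff 4 -> 4
Grade 3: (-1)^(3*4/2) = (-1)^6 = 1, coeff 2 -> 2
Grade 4: (-1)^(4*5/2) = (-1)^10 = 1, coeff 5 -> 5
Conjugated coefficients: 4, 2, 5


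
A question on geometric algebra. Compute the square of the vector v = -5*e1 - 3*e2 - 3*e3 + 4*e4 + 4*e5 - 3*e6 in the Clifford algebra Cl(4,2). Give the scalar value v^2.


v^2 = sum of c_i^2 * e_i^2
Positive signature terms (e_i^2 = +1): (-5)^2 + (-3)^2 + (-3)^2 + 4^2 = 59
Negative signature terms (e_j^2 = -1): 4^2 + (-3)^2 = 25
v^2 = 59 - 25 = 34


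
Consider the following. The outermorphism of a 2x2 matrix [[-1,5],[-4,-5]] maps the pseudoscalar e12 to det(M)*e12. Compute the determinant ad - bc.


The outermorphism of a linear map f sends e1^e2 to f(e1)^f(e2).
f(e1) = -1*e1 - 4*e2
f(e2) = 5*e1 - 5*e2
f(e1) ^ f(e2) = (-1*e1 - 4*e2) ^ (5*e1 - 5*e2)
= (-1)*(-5)*e12 + (-4)*5*e21
= (5 - (-20))*e12
= 25*e12
Coefficient = 25


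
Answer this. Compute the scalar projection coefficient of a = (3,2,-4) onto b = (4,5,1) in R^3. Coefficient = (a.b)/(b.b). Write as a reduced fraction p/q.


Projection coefficient = (a . b) / (b . b)
a . b = 3*4 + 2*5 + (-4)*1
= 12 + 10 + (-4) = 18
b . b = 4^2 + 5^2 + 1^2
= 16 + 25 + 1 = 42
Coefficient = 18/42
In lowest terms: 3/7


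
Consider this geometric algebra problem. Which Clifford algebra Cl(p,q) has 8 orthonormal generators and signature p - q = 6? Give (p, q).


We need p + q = 8 and p - q = 6.
Adding: 2p = 8 + 6 = 14, so p = 7.
Then q = 8 - 7 = 1.
(p, q) = (7, 1)


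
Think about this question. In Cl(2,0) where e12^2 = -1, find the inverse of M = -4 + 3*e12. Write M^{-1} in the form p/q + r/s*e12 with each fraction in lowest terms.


M = -4 + 3*e12, where e12^2 = -1.
Since M commutes with its reverse ~M = a - b*e12, M * ~M = a^2 - b^2*e12^2 = a^2 + b^2.
So M^{-1} = ~M / (a^2 + b^2) = (a - b*e12)/(a^2 + b^2).
a^2 + b^2 = 16 + 9 = 25
Scalar part = -4/25 = -4/25
Bivector coeff = -3/25 = -3/25
M^{-1} = -4/25 - 3/25*e12


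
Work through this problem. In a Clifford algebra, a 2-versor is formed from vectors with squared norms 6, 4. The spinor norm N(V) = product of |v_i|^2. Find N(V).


Spinor norm N(V) = |v1|^2 * |v2|^2 * ... * |v2|^2
= 6 * 4
Running product: 6, 24
N(V) = 24


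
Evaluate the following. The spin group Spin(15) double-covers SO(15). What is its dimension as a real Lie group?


Spin(n) double-covers SO(n); both have Lie algebra so(n) of dimension n(n-1)/2.
n = 15
n(n-1) = 15 * 14 = 210
dim Spin(15) = 210/2 = 105


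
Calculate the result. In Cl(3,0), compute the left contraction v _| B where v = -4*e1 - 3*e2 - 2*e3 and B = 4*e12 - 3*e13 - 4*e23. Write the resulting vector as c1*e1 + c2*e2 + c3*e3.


Left contraction v _| B = <vB>_1 (grade-1 part of the geometric product vB).
Using e1_|e12 = e2, e2_|e12 = -e1, e1_|e13 = e3, e3_|e13 = -e1, e2_|e23 = e3, e3_|e23 = -e2:
e1 coeff: -v2*b12 - v3*b13 = -(-3)*(4) - (-2)*(-3) = 6
e2 coeff: v1*b12 - v3*b23 = (-4)*(4) - (-2)*(-4) = -24
e3 coeff: v1*b13 + v2*b23 = (-4)*(-3) + (-3)*(-4) = 24
v _| B = 6*e1 - 24*e2 + 24*e3


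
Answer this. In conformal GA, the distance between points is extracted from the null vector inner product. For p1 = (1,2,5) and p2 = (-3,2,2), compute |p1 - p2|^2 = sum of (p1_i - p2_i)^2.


p1 - p2 = (4, 0, 3)
|p1 - p2|^2 = 4^2 + 0^2 + 3^2
= 16 + 0 + 9
= 25


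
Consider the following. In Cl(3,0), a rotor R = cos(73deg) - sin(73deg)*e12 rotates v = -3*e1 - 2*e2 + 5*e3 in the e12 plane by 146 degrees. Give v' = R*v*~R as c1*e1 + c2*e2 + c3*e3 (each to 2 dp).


Rotor R = cos(73deg) - sin(73deg)*e12
Rotation angle theta = 2 * 73 = 146 degrees in the e12 plane (e1 -> e2).
The component perpendicular to the plane (e3) is invariant: v'_3 = v3 = 5.00
cos(146deg) = -0.8290, sin(146deg) = 0.5592
v'_1 = v1*cos(theta) - v2*sin(theta) = -3*(-0.8290) - (-2)*0.5592 = 3.61
v'_2 = v1*sin(theta) + v2*cos(theta) = -3*0.5592 + (-2)*(-0.8290) = -0.02
v' = 3.61*e1 - 0.02*e2 + 5.00*e3


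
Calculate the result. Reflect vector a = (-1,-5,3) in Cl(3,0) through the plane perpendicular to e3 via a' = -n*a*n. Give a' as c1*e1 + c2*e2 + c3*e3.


Reflection formula: a' = -n*a*n, with n = e3 (unit vector, n^2 = 1).
For reflection through hyperplane perp to e3:
The component along e3 flips sign, others stay.
a = (-1, -5, 3)
a' = (-1, -5, -3)
a' = -1*e1 - 5*e2 - 3*e3


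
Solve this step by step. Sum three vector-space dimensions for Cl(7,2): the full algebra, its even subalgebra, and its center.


n = 7 + 2 = 9
Total dim = 2^9 = 512
Even subalgebra dim = 2^8 = 256
n is odd, so center dim = 2
Sum = 512 + 256 + 2 = 770


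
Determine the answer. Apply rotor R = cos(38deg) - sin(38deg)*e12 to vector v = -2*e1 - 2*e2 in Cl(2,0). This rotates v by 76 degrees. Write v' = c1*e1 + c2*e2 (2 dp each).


Rotor R = cos(38deg) - sin(38deg)*e12
Rotation angle theta = 2 * 38 = 76 degrees
v' = R*v*~R rotates v by theta.
cos(76deg) = 0.2419, sin(76deg) = 0.9703
v'_1 = -2*cos(76deg) - (-2)*sin(76deg)
= -2*0.2419 - (-2)*0.9703
= 1.46
v'_2 = -2*sin(76deg) + (-2)*cos(76deg)
= -2*0.9703 + (-2)*0.2419
= -2.42
v' = 1.46*e1 - 2.42*e2


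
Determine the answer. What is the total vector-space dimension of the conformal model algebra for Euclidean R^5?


The conformal model of R^5 uses Cl(6,1): the 5 Euclidean generators plus two extra orthogonal generators e+ (e+^2 = +1) and e- (e-^2 = -1), from which the null vectors e0, einf are built.
Number of generators m = 5 + 2 = 7.
dim Cl(p,q) = 2^m = 2^7 = 128


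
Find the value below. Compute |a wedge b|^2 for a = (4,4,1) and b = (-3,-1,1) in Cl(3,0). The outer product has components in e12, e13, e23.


a wedge b = (a1*b2 - a2*b1)*e12 + (a1*b3 - a3*b1)*e13 + (a2*b3 - a3*b2)*e23
e12 coeff: 4*(-1) - 4*(-3) = -4 - (-12) = 8
e13 coeff: 4*1 - 1*(-3) = 4 - (-3) = 7
e23 coeff: 4*1 - 1*(-1) = 4 - (-1) = 5
|a wedge b|^2 = 8^2 + 7^2 + 5^2
= 64 + 49 + 25
= 138


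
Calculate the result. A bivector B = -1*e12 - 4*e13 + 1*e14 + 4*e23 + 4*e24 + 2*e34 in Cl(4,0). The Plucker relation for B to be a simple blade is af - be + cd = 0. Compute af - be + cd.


Plucker relation: af - be + cd
a*f = (-1)*2 = -2
b*e = (-4)*4 = -16
c*d = 1*4 = 4
af - be + cd = -2 - (-16) + 4
= 18


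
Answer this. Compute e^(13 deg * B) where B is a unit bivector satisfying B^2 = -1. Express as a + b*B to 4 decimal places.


For a unit bivector B with B^2 = -1, the exponential series gives
e^(theta*B) = cos(theta) + sin(theta)*B (the GA analogue of Euler's formula).
theta = 13 degrees = 0.226893 rad
cos(13 deg) = 0.9744
sin(13 deg) = 0.2250
exp(theta*B) = 0.9744 + 0.2250*B


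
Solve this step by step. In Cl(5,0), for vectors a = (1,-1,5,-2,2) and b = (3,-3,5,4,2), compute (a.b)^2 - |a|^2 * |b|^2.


a . b = 1*3 + (-1)*(-3) + 5*5 + (-2)*4 + 2*2
= 3 + 3 + 25 + (-8) + 4 = 27
|a|^2 = 1^2 + (-1)^2 + 5^2 + (-2)^2 + 2^2 = 35
|b|^2 = 3^2 + (-3)^2 + 5^2 + 4^2 + 2^2 = 63
(a.b)^2 = 27^2 = 729
|a|^2 * |b|^2 = 35 * 63 = 2205
Result = 729 - 2205 = -1476


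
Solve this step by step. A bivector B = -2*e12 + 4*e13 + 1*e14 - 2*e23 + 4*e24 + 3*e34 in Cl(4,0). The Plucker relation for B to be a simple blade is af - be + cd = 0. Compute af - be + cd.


Plucker relation: af - be + cd
a*f = (-2)*3 = -6
b*e = 4*4 = 16
c*d = 1*(-2) = -2
af - be + cd = -6 - 16 + (-2)
= -24


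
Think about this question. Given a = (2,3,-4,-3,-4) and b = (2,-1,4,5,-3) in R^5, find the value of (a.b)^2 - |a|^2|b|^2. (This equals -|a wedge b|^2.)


a . b = 2*2 + 3*(-1) + (-4)*4 + (-3)*5 + (-4)*(-3)
= 4 + (-3) + (-16) + (-15) + 12 = -18
|a|^2 = 2^2 + 3^2 + (-4)^2 + (-3)^2 + (-4)^2 = 54
|b|^2 = 2^2 + (-1)^2 + 4^2 + 5^2 + (-3)^2 = 55
(a.b)^2 = (-18)^2 = 324
|a|^2 * |b|^2 = 54 * 55 = 2970
Result = 324 - 2970 = -2646


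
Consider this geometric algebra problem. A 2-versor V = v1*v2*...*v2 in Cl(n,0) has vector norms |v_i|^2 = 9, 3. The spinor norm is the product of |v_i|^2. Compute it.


Spinor norm N(V) = |v1|^2 * |v2|^2 * ... * |v2|^2
= 9 * 3
Running product: 9, 27
N(V) = 27


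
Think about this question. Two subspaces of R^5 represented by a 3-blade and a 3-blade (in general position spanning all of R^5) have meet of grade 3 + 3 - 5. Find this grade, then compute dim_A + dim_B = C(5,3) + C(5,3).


Meet grade = grade(A) + grade(B) - n
= 3 + 3 - 5 = 1
C(5,3) = 10
C(5,3) = 10
dim_A + dim_B = 10 + 10 = 20


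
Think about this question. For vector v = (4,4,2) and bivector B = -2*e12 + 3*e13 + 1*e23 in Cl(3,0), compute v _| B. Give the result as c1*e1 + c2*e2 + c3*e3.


Left contraction v _| B = <vB>_1 (grade-1 part of the geometric product vB).
Using e1_|e12 = e2, e2_|e12 = -e1, e1_|e13 = e3, e3_|e13 = -e1, e2_|e23 = e3, e3_|e23 = -e2:
e1 coeff: -v2*b12 - v3*b13 = -(4)*(-2) - (2)*(3) = 2
e2 coeff: v1*b12 - v3*b23 = (4)*(-2) - (2)*(1) = -10
e3 coeff: v1*b13 + v2*b23 = (4)*(3) + (4)*(1) = 16
v _| B = 2*e1 - 10*e2 + 16*e3


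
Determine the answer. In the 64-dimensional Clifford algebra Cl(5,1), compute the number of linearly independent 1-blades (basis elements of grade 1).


Number of grade-k basis blades in Cl(p,q) with n = p + q is C(n, k).
n = 5 + 1 = 6
C(6, 1) = 6! / (1! * 5!)
= 720 / (1 * 120)
= 6


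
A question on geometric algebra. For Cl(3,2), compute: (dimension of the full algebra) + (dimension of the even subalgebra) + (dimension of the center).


n = 3 + 2 = 5
Total dim = 2^5 = 32
Even subalgebra dim = 2^4 = 16
n is odd, so center dim = 2
Sum = 32 + 16 + 2 = 50


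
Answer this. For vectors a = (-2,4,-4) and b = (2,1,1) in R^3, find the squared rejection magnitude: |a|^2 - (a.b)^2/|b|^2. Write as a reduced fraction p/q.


|a|^2 = (-2)^2 + 4^2 + (-4)^2 = 36
|b|^2 = 2^2 + 1^2 + 1^2 = 6
a . b = (-2)*2 + 4*1 + (-4)*1 = -4
(a.b)^2 = (-4)^2 = 16
|rej|^2 = 36 - 16/6
= (216 - 16)/6
= 200/6
In lowest terms: 100/3


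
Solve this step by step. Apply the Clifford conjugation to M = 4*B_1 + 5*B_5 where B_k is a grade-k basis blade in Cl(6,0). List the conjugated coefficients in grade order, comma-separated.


Clifford conjugate sign for grade k: (-1)^(k(k+1)/2)
Grade 1: (-1)^(1*2/2) = (-1)^1 = -1, coeff 4 -> -4
Grade 5: (-1)^(5*6/2) = (-1)^15 = -1, coeff 5 -> -5
Conjugated coefficients: -4, -5


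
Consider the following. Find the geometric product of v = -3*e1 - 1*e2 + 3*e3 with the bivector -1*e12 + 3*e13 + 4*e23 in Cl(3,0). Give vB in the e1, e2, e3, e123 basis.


vB has grade-1 (vector) and grade-3 (trivector) parts: vB = (v _| B) + (v ^ B).
Vector part <vB>_1:
  e1: -v2*b12 - v3*b13 = -(-1)*(-1) - (3)*(3) = -10
  e2: v1*b12 - v3*b23 = (-3)*(-1) - (3)*(4) = -9
  e3: v1*b13 + v2*b23 = (-3)*(3) + (-1)*(4) = -13
Trivector part <vB>_3:
  e123: v1*b23 - v2*b13 + v3*b12 = (-3)*(4) - (-1)*(3) + (3)*(-1) = -12
vB = -10*e1 - 9*e2 - 13*e3 - 12*e123


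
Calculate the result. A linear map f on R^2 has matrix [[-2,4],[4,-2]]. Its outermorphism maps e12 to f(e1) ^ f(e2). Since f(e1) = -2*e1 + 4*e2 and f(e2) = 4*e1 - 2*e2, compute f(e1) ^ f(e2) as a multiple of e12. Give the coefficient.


The outermorphism of a linear map f sends e1^e2 to f(e1)^f(e2).
f(e1) = -2*e1 + 4*e2
f(e2) = 4*e1 - 2*e2
f(e1) ^ f(e2) = (-2*e1 + 4*e2) ^ (4*e1 - 2*e2)
= (-2)*(-2)*e12 + 4*4*e21
= (4 - 16)*e12
= -12*e12
Coefficient = -12


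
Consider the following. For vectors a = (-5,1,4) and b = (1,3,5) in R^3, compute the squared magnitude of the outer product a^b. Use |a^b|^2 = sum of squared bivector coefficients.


a wedge b = (a1*b2 - a2*b1)*e12 + (a1*b3 - a3*b1)*e13 + (a2*b3 - a3*b2)*e23
e12 coeff: (-5)*3 - 1*1 = -15 - 1 = -16
e13 coeff: (-5)*5 - 4*1 = -25 - 4 = -29
e23 coeff: 1*5 - 4*3 = 5 - 12 = -7
|a wedge b|^2 = (-16)^2 + (-29)^2 + (-7)^2
= 256 + 841 + 49
= 1146


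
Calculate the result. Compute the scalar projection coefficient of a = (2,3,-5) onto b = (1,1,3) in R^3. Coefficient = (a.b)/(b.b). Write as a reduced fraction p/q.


Projection coefficient = (a . b) / (b . b)
a . b = 2*1 + 3*1 + (-5)*3
= 2 + 3 + (-15) = -10
b . b = 1^2 + 1^2 + 3^2
= 1 + 1 + 9 = 11
Coefficient = -10/11
In lowest terms: -10/11


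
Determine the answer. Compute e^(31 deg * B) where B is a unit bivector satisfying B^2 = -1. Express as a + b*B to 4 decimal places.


For a unit bivector B with B^2 = -1, the exponential series gives
e^(theta*B) = cos(theta) + sin(theta)*B (the GA analogue of Euler's formula).
theta = 31 degrees = 0.541052 rad
cos(31 deg) = 0.8572
sin(31 deg) = 0.5150
exp(theta*B) = 0.8572 + 0.5150*B


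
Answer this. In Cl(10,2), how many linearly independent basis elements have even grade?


Even subalgebra dimension = 2^(n-1)
n = 10 + 2 = 12
2^(12 - 1) = 2^11 = 2048
Verification: sum of C(12,k) for even k = 1 + 66 + 495 + 924 + 495 + 66 + 1 = 2048
Result = 2048


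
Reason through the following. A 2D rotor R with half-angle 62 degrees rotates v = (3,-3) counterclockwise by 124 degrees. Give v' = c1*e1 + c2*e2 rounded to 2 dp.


Rotor R = cos(62deg) - sin(62deg)*e12
Rotation angle theta = 2 * 62 = 124 degrees
v' = R*v*~R rotates v by theta.
cos(124deg) = -0.5592, sin(124deg) = 0.8290
v'_1 = 3*cos(124deg) - (-3)*sin(124deg)
= 3*(-0.5592) - (-3)*0.8290
= 0.81
v'_2 = 3*sin(124deg) + (-3)*cos(124deg)
= 3*0.8290 + (-3)*(-0.5592)
= 4.16
v' = 0.81*e1 + 4.16*e2


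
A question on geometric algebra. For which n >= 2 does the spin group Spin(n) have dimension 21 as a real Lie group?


dim Spin(n) = dim so(n) = n(n-1)/2.
Solve n(n-1)/2 = 21, i.e. n^2 - n - 42 = 0.
Discriminant = 1 + 8*21 = 169
n = (1 + sqrt(169))/2 = (1 + 13)/2 = 7


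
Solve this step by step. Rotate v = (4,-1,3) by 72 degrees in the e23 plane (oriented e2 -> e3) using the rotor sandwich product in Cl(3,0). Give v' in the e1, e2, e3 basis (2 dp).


Rotor R = cos(36deg) - sin(36deg)*e23
Rotation angle theta = 2 * 36 = 72 degrees in the e23 plane (e2 -> e3).
The component perpendicular to the plane (e1) is invariant: v'_1 = v1 = 4.00
cos(72deg) = 0.3090, sin(72deg) = 0.9511
v'_2 = v2*cos(theta) - v3*sin(theta) = -1*0.3090 - 3*0.9511 = -3.16
v'_3 = v2*sin(theta) + v3*cos(theta) = -1*0.9511 + 3*0.3090 = -0.02
v' = 4.00*e1 - 3.16*e2 - 0.02*e3


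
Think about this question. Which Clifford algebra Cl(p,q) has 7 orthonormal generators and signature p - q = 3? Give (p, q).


We need p + q = 7 and p - q = 3.
Adding: 2p = 7 + 3 = 10, so p = 5.
Then q = 7 - 5 = 2.
(p, q) = (5, 2)


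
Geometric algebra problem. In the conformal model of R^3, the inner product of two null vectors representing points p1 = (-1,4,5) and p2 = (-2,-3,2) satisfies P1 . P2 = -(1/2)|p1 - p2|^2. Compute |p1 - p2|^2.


p1 - p2 = (1, 7, 3)
|p1 - p2|^2 = 1^2 + 7^2 + 3^2
= 1 + 49 + 9
= 59


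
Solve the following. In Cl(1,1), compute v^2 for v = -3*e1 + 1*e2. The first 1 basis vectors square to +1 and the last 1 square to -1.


v^2 = sum of c_i^2 * e_i^2
Positive signature terms (e_i^2 = +1): (-3)^2 = 9
Negative signature terms (e_j^2 = -1): 1^2 = 1
v^2 = 9 - 1 = 8


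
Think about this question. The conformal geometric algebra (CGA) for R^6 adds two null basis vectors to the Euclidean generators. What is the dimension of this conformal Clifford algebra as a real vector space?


The conformal model of R^6 uses Cl(7,1): the 6 Euclidean generators plus two extra orthogonal generators e+ (e+^2 = +1) and e- (e-^2 = -1), from which the null vectors e0, einf are built.
Number of generators m = 6 + 2 = 8.
dim Cl(p,q) = 2^m = 2^8 = 256


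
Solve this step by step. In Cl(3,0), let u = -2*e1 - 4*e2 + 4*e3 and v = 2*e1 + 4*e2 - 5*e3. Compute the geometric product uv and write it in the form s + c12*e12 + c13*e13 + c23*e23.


In Cl(3,0): e_i^2 = 1, e_ie_j = -e_je_i for i != j.
Scalar part = u . v = (-2)*2 + (-4)*4 + 4*(-5)
= -4 + (-16) + (-20) = -40
e12 coeff = (-2)*4 - (-4)*2 = -8 - (-8) = 0
e13 coeff = (-2)*(-5) - 4*2 = 10 - 8 = 2
e23 coeff = (-4)*(-5) - 4*4 = 20 - 16 = 4
uv = -40 + 0*e12 + 2*e13 + 4*e23


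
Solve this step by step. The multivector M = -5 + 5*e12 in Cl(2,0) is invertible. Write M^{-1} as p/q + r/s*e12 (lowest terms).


M = -5 + 5*e12, where e12^2 = -1.
Since M commutes with its reverse ~M = a - b*e12, M * ~M = a^2 - b^2*e12^2 = a^2 + b^2.
So M^{-1} = ~M / (a^2 + b^2) = (a - b*e12)/(a^2 + b^2).
a^2 + b^2 = 25 + 25 = 50
Scalar part = -5/50 = -1/10
Bivector coeff = -5/50 = -1/10
M^{-1} = -1/10 - 1/10*e12


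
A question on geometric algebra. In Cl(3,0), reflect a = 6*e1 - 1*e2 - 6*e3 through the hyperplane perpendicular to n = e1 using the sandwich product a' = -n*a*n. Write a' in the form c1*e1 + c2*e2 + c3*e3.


Reflection formula: a' = -n*a*n, with n = e1 (unit vector, n^2 = 1).
For reflection through hyperplane perp to e1:
The component along e1 flips sign, others stay.
a = (6, -1, -6)
a' = (-6, -1, -6)
a' = -6*e1 - 1*e2 - 6*e3


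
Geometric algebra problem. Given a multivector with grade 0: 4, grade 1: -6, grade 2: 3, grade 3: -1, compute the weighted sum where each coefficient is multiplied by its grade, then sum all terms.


Grade-weighted sum = sum of grade_k * coefficient_k
0*4 = 0
1*(-6) = -6
2*3 = 6
3*(-1) = -3
Total = 0 + (-6) + 6 + (-3) = -3


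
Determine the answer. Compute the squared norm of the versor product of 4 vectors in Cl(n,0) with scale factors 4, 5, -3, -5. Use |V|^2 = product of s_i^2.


Each vector v_i has |v_i|^2 = s_i^2
Squared scales: 4^2 = 16, 5^2 = 25, (-3)^2 = 9, (-5)^2 = 25
|V|^2 = 16 * 25 * 9 * 25
= 90000


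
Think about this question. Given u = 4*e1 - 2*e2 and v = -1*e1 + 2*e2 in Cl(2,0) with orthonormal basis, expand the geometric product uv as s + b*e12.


Expand: (4*e1 - 2*e2)(-1*e1 + 2*e2)
= 4*(-1)*e1e1 + 4*2*e1e2 + (-2)*(-1)*e2e1 + (-2)*2*e2e2
Using e1^2 = e2^2 = 1, e2e1 = -e1e2:
Scalar part s = 4*(-1) + (-2)*2 = -4 + (-4) = -8
Bivector part b = 4*2 - (-2)*(-1) = 8 - 2 = 6
uv = -8 + 6*e12


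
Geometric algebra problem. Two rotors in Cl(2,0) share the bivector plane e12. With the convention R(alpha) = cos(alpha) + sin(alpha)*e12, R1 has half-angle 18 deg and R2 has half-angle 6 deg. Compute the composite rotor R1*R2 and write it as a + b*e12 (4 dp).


Same-plane rotors commute and their half-angles add:
R1*R2 = cos(a1 + a2) + sin(a1 + a2)*e12.
a1 + a2 = 18 + 6 = 24 deg
cos(24 deg) = 0.9135
sin(24 deg) = 0.4067
R1*R2 = 0.9135 + 0.4067*e12


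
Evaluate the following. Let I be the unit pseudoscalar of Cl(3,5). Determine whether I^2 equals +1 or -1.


The pseudoscalar I = e1...e_n (product of all n generators) of Cl(p,q) satisfies I^2 = (-1)^(q + n(n-1)/2).
p = 3, q = 5, n = p + q = 8
n(n-1)/2 = 8 * 7 / 2 = 28
Exponent = q + n(n-1)/2 = 5 + 28 = 33
I^2 = (-1)^33 = -1


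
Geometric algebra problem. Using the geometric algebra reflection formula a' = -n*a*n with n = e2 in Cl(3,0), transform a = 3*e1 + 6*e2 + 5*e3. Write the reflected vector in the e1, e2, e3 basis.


Reflection formula: a' = -n*a*n, with n = e2 (unit vector, n^2 = 1).
For reflection through hyperplane perp to e2:
The component along e2 flips sign, others stay.
a = (3, 6, 5)
a' = (3, -6, 5)
a' = 3*e1 - 6*e2 + 5*e3


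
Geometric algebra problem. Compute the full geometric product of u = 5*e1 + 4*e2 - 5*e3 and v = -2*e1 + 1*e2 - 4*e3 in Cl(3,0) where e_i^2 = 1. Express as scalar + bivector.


In Cl(3,0): e_i^2 = 1, e_ie_j = -e_je_i for i != j.
Scalar part = u . v = 5*(-2) + 4*1 + (-5)*(-4)
= -10 + 4 + 20 = 14
e12 coeff = 5*1 - 4*(-2) = 5 - (-8) = 13
e13 coeff = 5*(-4) - (-5)*(-2) = -20 - 10 = -30
e23 coeff = 4*(-4) - (-5)*1 = -16 - (-5) = -11
uv = 14 + 13*e12 - 30*e13 - 11*e23


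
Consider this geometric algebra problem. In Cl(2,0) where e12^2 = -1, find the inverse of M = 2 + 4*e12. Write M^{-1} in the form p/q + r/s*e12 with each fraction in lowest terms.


M = 2 + 4*e12, where e12^2 = -1.
Since M commutes with its reverse ~M = a - b*e12, M * ~M = a^2 - b^2*e12^2 = a^2 + b^2.
So M^{-1} = ~M / (a^2 + b^2) = (a - b*e12)/(a^2 + b^2).
a^2 + b^2 = 4 + 16 = 20
Scalar part = 2/20 = 1/10
Bivector coeff = -4/20 = -1/5
M^{-1} = 1/10 - 1/5*e12


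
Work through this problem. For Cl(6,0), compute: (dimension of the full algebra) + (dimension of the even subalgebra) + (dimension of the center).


n = 6 + 0 = 6
Total dim = 2^6 = 64
Even subalgebra dim = 2^5 = 32
n is even, so center dim = 1
Sum = 64 + 32 + 1 = 97


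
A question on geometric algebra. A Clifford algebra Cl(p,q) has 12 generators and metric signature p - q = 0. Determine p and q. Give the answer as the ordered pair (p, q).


We need p + q = 12 and p - q = 0.
Adding: 2p = 12 + 0 = 12, so p = 6.
Then q = 12 - 6 = 6.
(p, q) = (6, 6)


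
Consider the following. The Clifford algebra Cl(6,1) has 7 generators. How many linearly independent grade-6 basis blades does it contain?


Number of grade-k basis blades in Cl(p,q) with n = p + q is C(n, k).
n = 6 + 1 = 7
C(7, 6) = 7! / (6! * 1!)
= 5040 / (720 * 1)
= 7


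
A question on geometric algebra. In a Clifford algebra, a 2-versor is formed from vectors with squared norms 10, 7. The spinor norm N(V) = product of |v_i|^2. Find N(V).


Spinor norm N(V) = |v1|^2 * |v2|^2 * ... * |v2|^2
= 10 * 7
Running product: 10, 70
N(V) = 70


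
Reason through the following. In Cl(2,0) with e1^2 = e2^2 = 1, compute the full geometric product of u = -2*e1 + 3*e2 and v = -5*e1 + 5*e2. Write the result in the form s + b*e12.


Expand: (-2*e1 + 3*e2)(-5*e1 + 5*e2)
= (-2)*(-5)*e1e1 + (-2)*5*e1e2 + 3*(-5)*e2e1 + 3*5*e2e2
Using e1^2 = e2^2 = 1, e2e1 = -e1e2:
Scalar part s = (-2)*(-5) + 3*5 = 10 + 15 = 25
Bivector part b = (-2)*5 - 3*(-5) = -10 - (-15) = 5
uv = 25 + 5*e12


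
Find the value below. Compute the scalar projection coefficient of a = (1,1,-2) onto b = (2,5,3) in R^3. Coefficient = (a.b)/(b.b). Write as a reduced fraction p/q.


Projection coefficient = (a . b) / (b . b)
a . b = 1*2 + 1*5 + (-2)*3
= 2 + 5 + (-6) = 1
b . b = 2^2 + 5^2 + 3^2
= 4 + 25 + 9 = 38
Coefficient = 1/38
In lowest terms: 1/38


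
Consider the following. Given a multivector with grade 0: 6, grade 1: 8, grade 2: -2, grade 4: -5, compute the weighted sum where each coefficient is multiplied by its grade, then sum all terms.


Grade-weighted sum = sum of grade_k * coefficient_k
0*6 = 0
1*8 = 8
2*(-2) = -4
4*(-5) = -20
Total = 0 + 8 + (-4) + (-20) = -16


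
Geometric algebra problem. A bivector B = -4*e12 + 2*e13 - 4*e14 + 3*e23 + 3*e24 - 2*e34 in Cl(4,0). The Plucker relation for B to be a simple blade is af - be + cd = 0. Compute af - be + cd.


Plucker relation: af - be + cd
a*f = (-4)*(-2) = 8
b*e = 2*3 = 6
c*d = (-4)*3 = -12
af - be + cd = 8 - 6 + (-12)
= -10


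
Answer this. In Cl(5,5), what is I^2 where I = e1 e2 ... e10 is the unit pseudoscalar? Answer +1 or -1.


The pseudoscalar I = e1...e_n (product of all n generators) of Cl(p,q) satisfies I^2 = (-1)^(q + n(n-1)/2).
p = 5, q = 5, n = p + q = 10
n(n-1)/2 = 10 * 9 / 2 = 45
Exponent = q + n(n-1)/2 = 5 + 45 = 50
I^2 = (-1)^50 = +1


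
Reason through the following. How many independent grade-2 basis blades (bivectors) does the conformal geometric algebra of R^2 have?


The conformal model of R^2 uses Cl(3,1) with m = 2 + 2 = 4 generators.
Number of grade-2 blades = C(m, 2) = C(4, 2)
= 4*3/2 = 6


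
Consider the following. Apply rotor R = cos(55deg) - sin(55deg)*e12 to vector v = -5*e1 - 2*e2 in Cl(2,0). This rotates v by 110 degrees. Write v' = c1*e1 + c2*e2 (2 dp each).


Rotor R = cos(55deg) - sin(55deg)*e12
Rotation angle theta = 2 * 55 = 110 degrees
v' = R*v*~R rotates v by theta.
cos(110deg) = -0.3420, sin(110deg) = 0.9397
v'_1 = -5*cos(110deg) - (-2)*sin(110deg)
= -5*(-0.3420) - (-2)*0.9397
= 3.59
v'_2 = -5*sin(110deg) + (-2)*cos(110deg)
= -5*0.9397 + (-2)*(-0.3420)
= -4.01
v' = 3.59*e1 - 4.01*e2


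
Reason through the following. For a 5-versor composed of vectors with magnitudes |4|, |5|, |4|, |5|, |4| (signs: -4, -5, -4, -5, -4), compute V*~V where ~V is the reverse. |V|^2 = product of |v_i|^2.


Each vector v_i has |v_i|^2 = s_i^2
Squared scales: (-4)^2 = 16, (-5)^2 = 25, (-4)^2 = 16, (-5)^2 = 25, (-4)^2 = 16
|V|^2 = 16 * 25 * 16 * 25 * 16
= 2560000


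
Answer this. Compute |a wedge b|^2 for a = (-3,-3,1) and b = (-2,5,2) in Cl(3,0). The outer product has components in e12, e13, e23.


a wedge b = (a1*b2 - a2*b1)*e12 + (a1*b3 - a3*b1)*e13 + (a2*b3 - a3*b2)*e23
e12 coeff: (-3)*5 - (-3)*(-2) = -15 - 6 = -21
e13 coeff: (-3)*2 - 1*(-2) = -6 - (-2) = -4
e23 coeff: (-3)*2 - 1*5 = -6 - 5 = -11
|a wedge b|^2 = (-21)^2 + (-4)^2 + (-11)^2
= 441 + 16 + 121
= 578


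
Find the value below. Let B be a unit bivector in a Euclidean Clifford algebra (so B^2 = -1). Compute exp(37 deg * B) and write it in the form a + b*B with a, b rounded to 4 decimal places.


For a unit bivector B with B^2 = -1, the exponential series gives
e^(theta*B) = cos(theta) + sin(theta)*B (the GA analogue of Euler's formula).
theta = 37 degrees = 0.645772 rad
cos(37 deg) = 0.7986
sin(37 deg) = 0.6018
exp(theta*B) = 0.7986 + 0.6018*B


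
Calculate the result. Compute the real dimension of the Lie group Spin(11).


Spin(n) double-covers SO(n); both have Lie algebra so(n) of dimension n(n-1)/2.
n = 11
n(n-1) = 11 * 10 = 110
dim Spin(11) = 110/2 = 55


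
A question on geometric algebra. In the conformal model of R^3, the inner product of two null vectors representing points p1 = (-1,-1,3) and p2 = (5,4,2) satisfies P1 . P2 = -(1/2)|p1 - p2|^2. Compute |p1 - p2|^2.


p1 - p2 = (-6, -5, 1)
|p1 - p2|^2 = (-6)^2 + (-5)^2 + 1^2
= 36 + 25 + 1
= 62


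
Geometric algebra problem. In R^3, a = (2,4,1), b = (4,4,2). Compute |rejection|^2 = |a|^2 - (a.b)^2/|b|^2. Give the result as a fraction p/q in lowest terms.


|a|^2 = 2^2 + 4^2 + 1^2 = 21
|b|^2 = 4^2 + 4^2 + 2^2 = 36
a . b = 2*4 + 4*4 + 1*2 = 26
(a.b)^2 = 26^2 = 676
|rej|^2 = 21 - 676/36
= (756 - 676)/36
= 80/36
In lowest terms: 20/9


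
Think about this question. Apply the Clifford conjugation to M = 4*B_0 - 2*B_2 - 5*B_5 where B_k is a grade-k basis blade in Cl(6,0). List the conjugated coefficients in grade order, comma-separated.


Clifford conjugate sign for grade k: (-1)^(k(k+1)/2)
Grade 0: (-1)^(0*1/2) = (-1)^0 = 1, coeff 4 -> 4
Grade 2: (-1)^(2*3/2) = (-1)^3 = -1, coeff -2 -> 2
Grade 5: (-1)^(5*6/2) = (-1)^15 = -1, coeff -5 -> 5
Conjugated coefficients: 4, 2, 5


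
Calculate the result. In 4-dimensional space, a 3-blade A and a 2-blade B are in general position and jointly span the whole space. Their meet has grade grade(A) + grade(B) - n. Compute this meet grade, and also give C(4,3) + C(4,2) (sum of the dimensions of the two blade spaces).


Meet grade = grade(A) + grade(B) - n
= 3 + 2 - 4 = 1
C(4,3) = 4
C(4,2) = 6
dim_A + dim_B = 4 + 6 = 10
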